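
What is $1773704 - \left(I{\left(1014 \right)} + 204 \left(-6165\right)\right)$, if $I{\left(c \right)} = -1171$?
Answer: $3032535$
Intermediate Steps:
$1773704 - \left(I{\left(1014 \right)} + 204 \left(-6165\right)\right) = 1773704 - \left(-1171 + 204 \left(-6165\right)\right) = 1773704 - \left(-1171 - 1257660\right) = 1773704 - -1258831 = 1773704 + 1258831 = 3032535$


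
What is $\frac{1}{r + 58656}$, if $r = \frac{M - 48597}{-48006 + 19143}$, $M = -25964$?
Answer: $\frac{28863}{1693062689} \approx 1.7048 \cdot 10^{-5}$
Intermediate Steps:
$r = \frac{74561}{28863}$ ($r = \frac{-25964 - 48597}{-48006 + 19143} = - \frac{74561}{-28863} = \left(-74561\right) \left(- \frac{1}{28863}\right) = \frac{74561}{28863} \approx 2.5833$)
$\frac{1}{r + 58656} = \frac{1}{\frac{74561}{28863} + 58656} = \frac{1}{\frac{1693062689}{28863}} = \frac{28863}{1693062689}$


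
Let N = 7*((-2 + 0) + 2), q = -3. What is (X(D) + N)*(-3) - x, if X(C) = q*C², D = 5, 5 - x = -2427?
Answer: -2207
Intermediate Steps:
x = 2432 (x = 5 - 1*(-2427) = 5 + 2427 = 2432)
N = 0 (N = 7*(-2 + 2) = 7*0 = 0)
X(C) = -3*C²
(X(D) + N)*(-3) - x = (-3*5² + 0)*(-3) - 1*2432 = (-3*25 + 0)*(-3) - 2432 = (-75 + 0)*(-3) - 2432 = -75*(-3) - 2432 = 225 - 2432 = -2207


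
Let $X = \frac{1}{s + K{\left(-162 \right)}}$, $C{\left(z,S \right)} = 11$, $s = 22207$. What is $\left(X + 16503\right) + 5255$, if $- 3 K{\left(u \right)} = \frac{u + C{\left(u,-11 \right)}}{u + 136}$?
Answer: $\frac{37684747288}{1731995} \approx 21758.0$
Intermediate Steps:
$K{\left(u \right)} = - \frac{11 + u}{3 \left(136 + u\right)}$ ($K{\left(u \right)} = - \frac{\left(u + 11\right) \frac{1}{u + 136}}{3} = - \frac{\left(11 + u\right) \frac{1}{136 + u}}{3} = - \frac{\frac{1}{136 + u} \left(11 + u\right)}{3} = - \frac{11 + u}{3 \left(136 + u\right)}$)
$X = \frac{78}{1731995}$ ($X = \frac{1}{22207 + \frac{-11 - -162}{3 \left(136 - 162\right)}} = \frac{1}{22207 + \frac{-11 + 162}{3 \left(-26\right)}} = \frac{1}{22207 + \frac{1}{3} \left(- \frac{1}{26}\right) 151} = \frac{1}{22207 - \frac{151}{78}} = \frac{1}{\frac{1731995}{78}} = \frac{78}{1731995} \approx 4.5035 \cdot 10^{-5}$)
$\left(X + 16503\right) + 5255 = \left(\frac{78}{1731995} + 16503\right) + 5255 = \frac{28583113563}{1731995} + 5255 = \frac{37684747288}{1731995}$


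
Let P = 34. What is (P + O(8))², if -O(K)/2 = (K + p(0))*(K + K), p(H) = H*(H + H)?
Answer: 49284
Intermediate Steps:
p(H) = 2*H² (p(H) = H*(2*H) = 2*H²)
O(K) = -4*K² (O(K) = -2*(K + 2*0²)*(K + K) = -2*(K + 2*0)*2*K = -2*(K + 0)*2*K = -2*K*2*K = -4*K²)
(P + O(8))² = (34 - 4*8²)² = (34 - 4*64)² = (34 - 256)² = (-222)² = 49284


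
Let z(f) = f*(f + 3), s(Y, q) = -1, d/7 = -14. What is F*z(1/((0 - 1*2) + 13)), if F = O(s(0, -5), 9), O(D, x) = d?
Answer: -3332/121 ≈ -27.537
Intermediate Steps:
d = -98 (d = 7*(-14) = -98)
O(D, x) = -98
z(f) = f*(3 + f)
F = -98
F*z(1/((0 - 1*2) + 13)) = -98*(3 + 1/((0 - 1*2) + 13))/((0 - 1*2) + 13) = -98*(3 + 1/((0 - 2) + 13))/((0 - 2) + 13) = -98*(3 + 1/(-2 + 13))/(-2 + 13) = -98*(3 + 1/11)/11 = -98*34/(11*11) = -98*34/121 = -3332/121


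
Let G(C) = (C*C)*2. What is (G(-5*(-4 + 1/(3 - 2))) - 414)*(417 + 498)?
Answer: 32940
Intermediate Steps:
G(C) = 2*C**2 (G(C) = C**2*2 = 2*C**2)
(G(-5*(-4 + 1/(3 - 2))) - 414)*(417 + 498) = (2*(-5*(-4 + 1/(3 - 2)))**2 - 414)*(417 + 498) = (2*(-5*(-4 + 1/1))**2 - 414)*915 = (2*(-5*(-4 + 1))**2 - 414)*915 = (2*(-5*(-3))**2 - 414)*915 = (2*15**2 - 414)*915 = (2*225 - 414)*915 = (450 - 414)*915 = 36*915 = 32940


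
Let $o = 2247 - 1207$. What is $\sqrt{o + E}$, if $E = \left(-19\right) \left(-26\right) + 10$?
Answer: $2 \sqrt{386} \approx 39.294$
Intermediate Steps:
$o = 1040$
$E = 504$ ($E = 494 + 10 = 504$)
$\sqrt{o + E} = \sqrt{1040 + 504} = \sqrt{1544} = 2 \sqrt{386}$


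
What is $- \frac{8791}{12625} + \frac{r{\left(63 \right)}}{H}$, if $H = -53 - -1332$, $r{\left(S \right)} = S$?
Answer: $- \frac{10448314}{16147375} \approx -0.64706$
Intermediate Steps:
$H = 1279$ ($H = -53 + 1332 = 1279$)
$- \frac{8791}{12625} + \frac{r{\left(63 \right)}}{H} = - \frac{8791}{12625} + \frac{63}{1279} = - \frac{10448314}{16147375}$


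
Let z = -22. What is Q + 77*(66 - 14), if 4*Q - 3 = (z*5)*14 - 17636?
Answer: -3157/4 ≈ -789.25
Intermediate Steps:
Q = -19173/4 (Q = ¾ + (-22*5*14 - 17636)/4 = ¾ + (-110*14 - 17636)/4 = ¾ + (-1540 - 17636)/4 = ¾ + (¼)*(-19176) = ¾ - 4794 = -19173/4 ≈ -4793.3)
Q + 77*(66 - 14) = -19173/4 + 77*(66 - 14) = -19173/4 + 77*52 = -19173/4 + 4004 = -3157/4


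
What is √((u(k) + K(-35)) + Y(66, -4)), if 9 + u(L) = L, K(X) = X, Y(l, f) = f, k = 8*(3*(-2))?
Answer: 4*I*√6 ≈ 9.798*I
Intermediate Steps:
k = -48 (k = 8*(-6) = -48)
u(L) = -9 + L
√((u(k) + K(-35)) + Y(66, -4)) = √(((-9 - 48) - 35) - 4) = √((-57 - 35) - 4) = √(-92 - 4) = √(-96) = 4*I*√6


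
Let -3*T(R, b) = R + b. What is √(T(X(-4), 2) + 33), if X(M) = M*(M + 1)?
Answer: √255/3 ≈ 5.3229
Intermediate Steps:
X(M) = M*(1 + M)
T(R, b) = -R/3 - b/3 (T(R, b) = -(R + b)/3 = -R/3 - b/3)
√(T(X(-4), 2) + 33) = √((-(-4)*(1 - 4)/3 - ⅓*2) + 33) = √((-(-4)*(-3)/3 - ⅔) + 33) = √((-⅓*12 - ⅔) + 33) = √((-4 - ⅔) + 33) = √(-14/3 + 33) = √(85/3) = √255/3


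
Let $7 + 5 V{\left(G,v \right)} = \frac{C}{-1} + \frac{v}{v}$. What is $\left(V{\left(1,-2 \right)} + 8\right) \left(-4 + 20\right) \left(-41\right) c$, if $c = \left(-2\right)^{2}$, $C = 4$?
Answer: $-15744$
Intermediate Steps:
$V{\left(G,v \right)} = -2$ ($V{\left(G,v \right)} = - \frac{7}{5} + \frac{\frac{4}{-1} + \frac{v}{v}}{5} = - \frac{7}{5} + \frac{4 \left(-1\right) + 1}{5} = - \frac{7}{5} + \frac{-4 + 1}{5} = - \frac{7}{5} + \frac{1}{5} \left(-3\right) = - \frac{7}{5} - \frac{3}{5} = -2$)
$c = 4$
$\left(V{\left(1,-2 \right)} + 8\right) \left(-4 + 20\right) \left(-41\right) c = \left(-2 + 8\right) \left(-4 + 20\right) \left(-41\right) 4 = 6 \cdot 16 \left(-41\right) 4 = 96 \left(-41\right) 4 = \left(-3936\right) 4 = -15744$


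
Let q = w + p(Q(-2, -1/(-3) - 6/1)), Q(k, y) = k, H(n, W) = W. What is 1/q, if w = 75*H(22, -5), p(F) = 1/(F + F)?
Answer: -4/1501 ≈ -0.0026649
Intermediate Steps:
p(F) = 1/(2*F)
w = -375 (w = 75*(-5) = -375)
q = -1501/4 (q = -375 + (½)/(-2) = -375 + (½)*(-½) = -375 - ¼ = -1501/4 ≈ -375.25)
1/q = 1/(-1501/4) = -4/1501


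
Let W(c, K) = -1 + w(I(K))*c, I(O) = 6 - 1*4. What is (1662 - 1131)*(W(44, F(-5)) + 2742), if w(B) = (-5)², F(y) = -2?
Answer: 2039571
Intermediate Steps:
I(O) = 2 (I(O) = 6 - 4 = 2)
w(B) = 25
W(c, K) = -1 + 25*c
(1662 - 1131)*(W(44, F(-5)) + 2742) = (1662 - 1131)*((-1 + 25*44) + 2742) = 531*((-1 + 1100) + 2742) = 531*(1099 + 2742) = 531*3841 = 2039571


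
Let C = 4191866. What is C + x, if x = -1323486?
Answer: 2868380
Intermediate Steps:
C + x = 4191866 - 1323486 = 2868380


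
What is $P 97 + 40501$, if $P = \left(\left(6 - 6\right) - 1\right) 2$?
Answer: $40307$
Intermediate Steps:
$P = -2$ ($P = \left(\left(6 - 6\right) - 1\right) 2 = \left(0 - 1\right) 2 = \left(-1\right) 2 = -2$)
$P 97 + 40501 = \left(-2\right) 97 + 40501 = -194 + 40501 = 40307$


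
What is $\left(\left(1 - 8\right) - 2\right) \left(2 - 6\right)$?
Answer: $36$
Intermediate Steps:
$\left(\left(1 - 8\right) - 2\right) \left(2 - 6\right) = \left(-7 - 2\right) \left(-4\right) = \left(-9\right) \left(-4\right) = 36$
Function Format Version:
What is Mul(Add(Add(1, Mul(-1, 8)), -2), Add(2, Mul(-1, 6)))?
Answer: 36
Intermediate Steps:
Mul(Add(Add(1, Mul(-1, 8)), -2), Add(2, Mul(-1, 6))) = Mul(Add(Add(1, -8), -2), Add(2, -6)) = Mul(Add(-7, -2), -4) = Mul(-9, -4) = 36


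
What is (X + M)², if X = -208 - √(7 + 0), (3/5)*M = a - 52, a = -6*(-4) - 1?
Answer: 591424/9 + 1538*√7/3 ≈ 67070.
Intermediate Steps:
a = 23 (a = 24 - 1 = 23)
M = -145/3 (M = 5*(23 - 52)/3 = (5/3)*(-29) = -145/3 ≈ -48.333)
X = -208 - √7 ≈ -210.65
(X + M)² = ((-208 - √7) - 145/3)² = (-769/3 - √7)²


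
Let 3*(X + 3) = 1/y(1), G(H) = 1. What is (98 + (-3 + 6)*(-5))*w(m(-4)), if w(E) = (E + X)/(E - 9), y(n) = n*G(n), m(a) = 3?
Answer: -83/18 ≈ -4.6111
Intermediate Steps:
y(n) = n (y(n) = n*1 = n)
X = -8/3 (X = -3 + (⅓)/1 = -3 + (⅓)*1 = -3 + ⅓ = -8/3 ≈ -2.6667)
w(E) = (-8/3 + E)/(-9 + E) (w(E) = (E - 8/3)/(E - 9) = (-8/3 + E)/(-9 + E))
(98 + (-3 + 6)*(-5))*w(m(-4)) = (98 + (-3 + 6)*(-5))*((-8/3 + 3)/(-9 + 3)) = (98 + 3*(-5))*((⅓)/(-6)) = (98 - 15)*(-⅙*⅓) = 83*(-1/18) = -83/18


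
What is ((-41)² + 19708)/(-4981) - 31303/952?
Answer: -35391/952 ≈ -37.175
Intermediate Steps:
((-41)² + 19708)/(-4981) - 31303/952 = (1681 + 19708)*(-1/4981) - 31303*1/952 = 21389*(-1/4981) - 31303/952 = -73/17 - 31303/952 = -35391/952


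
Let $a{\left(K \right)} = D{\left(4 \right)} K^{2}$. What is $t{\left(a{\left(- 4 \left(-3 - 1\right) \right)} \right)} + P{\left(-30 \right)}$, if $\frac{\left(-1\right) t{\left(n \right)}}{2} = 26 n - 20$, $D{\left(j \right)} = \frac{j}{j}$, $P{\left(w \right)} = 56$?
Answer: $-13216$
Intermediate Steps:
$D{\left(j \right)} = 1$
$a{\left(K \right)} = K^{2}$ ($a{\left(K \right)} = 1 K^{2} = K^{2}$)
$t{\left(n \right)} = 40 - 52 n$ ($t{\left(n \right)} = - 2 \left(26 n - 20\right) = - 2 \left(-20 + 26 n\right) = 40 - 52 n$)
$t{\left(a{\left(- 4 \left(-3 - 1\right) \right)} \right)} + P{\left(-30 \right)} = \left(40 - 52 \left(- 4 \left(-3 - 1\right)\right)^{2}\right) + 56 = \left(40 - 52 \left(\left(-4\right) \left(-4\right)\right)^{2}\right) + 56 = \left(40 - 52 \cdot 16^{2}\right) + 56 = \left(40 - 13312\right) + 56 = -13272 + 56 = -13216$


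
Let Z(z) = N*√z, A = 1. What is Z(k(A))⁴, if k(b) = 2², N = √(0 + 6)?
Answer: 576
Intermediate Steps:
N = √6 ≈ 2.4495
k(b) = 4
Z(z) = √6*√z
Z(k(A))⁴ = (√6*√4)⁴ = (√6*2)⁴ = (2*√6)⁴ = 576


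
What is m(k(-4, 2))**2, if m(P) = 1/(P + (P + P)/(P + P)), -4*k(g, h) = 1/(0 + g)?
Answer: 256/289 ≈ 0.88581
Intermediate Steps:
k(g, h) = -1/(4*g) (k(g, h) = -1/(4*(0 + g)) = -1/(4*g))
m(P) = 1/(1 + P) (m(P) = 1/(P + (2*P)/((2*P))) = 1/(P + (2*P)*(1/(2*P))) = 1/(P + 1) = 1/(1 + P))
m(k(-4, 2))**2 = (1/(1 - 1/4/(-4)))**2 = (1/(1 - 1/4*(-1/4)))**2 = (1/(1 + 1/16))**2 = (1/(17/16))**2 = (16/17)**2 = 256/289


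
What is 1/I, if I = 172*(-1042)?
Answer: -1/179224 ≈ -5.5796e-6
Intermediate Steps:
I = -179224
1/I = 1/(-179224) = -1/179224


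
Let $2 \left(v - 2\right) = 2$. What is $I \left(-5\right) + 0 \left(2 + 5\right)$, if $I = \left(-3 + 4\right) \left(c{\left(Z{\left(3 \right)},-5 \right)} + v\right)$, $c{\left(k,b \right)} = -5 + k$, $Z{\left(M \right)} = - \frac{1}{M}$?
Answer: $\frac{35}{3} \approx 11.667$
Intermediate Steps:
$v = 3$ ($v = 2 + \frac{1}{2} \cdot 2 = 2 + 1 = 3$)
$I = - \frac{7}{3}$ ($I = \left(-3 + 4\right) \left(\left(-5 - \frac{1}{3}\right) + 3\right) = 1 \left(\left(-5 - \frac{1}{3}\right) + 3\right) = 1 \left(- \frac{16}{3} + 3\right) = 1 \left(- \frac{7}{3}\right) = - \frac{7}{3} \approx -2.3333$)
$I \left(-5\right) + 0 \left(2 + 5\right) = \left(- \frac{7}{3}\right) \left(-5\right) + 0 \left(2 + 5\right) = \frac{35}{3} + 0 \cdot 7 = \frac{35}{3} + 0 = \frac{35}{3}$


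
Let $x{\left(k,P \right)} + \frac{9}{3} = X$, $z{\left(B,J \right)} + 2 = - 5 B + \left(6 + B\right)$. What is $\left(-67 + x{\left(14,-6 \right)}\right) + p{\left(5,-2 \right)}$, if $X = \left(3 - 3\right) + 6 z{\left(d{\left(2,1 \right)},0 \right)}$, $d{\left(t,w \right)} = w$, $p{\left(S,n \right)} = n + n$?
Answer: $-74$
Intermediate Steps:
$p{\left(S,n \right)} = 2 n$
$z{\left(B,J \right)} = 4 - 4 B$ ($z{\left(B,J \right)} = -2 - \left(-6 + 4 B\right) = 4 - 4 B$)
$X = 0$ ($X = \left(3 - 3\right) + 6 \left(4 - 4\right) = 0 + 6 \left(4 - 4\right) = 0 + 6 \cdot 0 = 0 + 0 = 0$)
$x{\left(k,P \right)} = -3$ ($x{\left(k,P \right)} = -3 + 0 = -3$)
$\left(-67 + x{\left(14,-6 \right)}\right) + p{\left(5,-2 \right)} = \left(-67 - 3\right) + 2 \left(-2\right) = -70 - 4 = -74$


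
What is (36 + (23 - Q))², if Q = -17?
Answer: 5776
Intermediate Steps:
(36 + (23 - Q))² = (36 + (23 - 1*(-17)))² = (36 + (23 + 17))² = (36 + 40)² = 76² = 5776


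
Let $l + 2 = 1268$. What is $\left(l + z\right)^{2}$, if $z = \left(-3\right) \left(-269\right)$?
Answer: $4297329$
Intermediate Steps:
$l = 1266$ ($l = -2 + 1268 = 1266$)
$z = 807$
$\left(l + z\right)^{2} = \left(1266 + 807\right)^{2} = 2073^{2} = 4297329$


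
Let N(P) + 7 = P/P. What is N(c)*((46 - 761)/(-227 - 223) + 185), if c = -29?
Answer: -16793/15 ≈ -1119.5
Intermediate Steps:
N(P) = -6 (N(P) = -7 + P/P = -7 + 1 = -6)
N(c)*((46 - 761)/(-227 - 223) + 185) = -6*((46 - 761)/(-227 - 223) + 185) = -6*(-715/(-450) + 185) = -6*(-715*(-1/450) + 185) = -6*(143/90 + 185) = -6*16793/90 = -16793/15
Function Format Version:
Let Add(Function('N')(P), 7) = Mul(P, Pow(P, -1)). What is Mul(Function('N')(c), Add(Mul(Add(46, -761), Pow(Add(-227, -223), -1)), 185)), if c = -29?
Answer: Rational(-16793, 15) ≈ -1119.5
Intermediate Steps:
Function('N')(P) = -6 (Function('N')(P) = Add(-7, Mul(P, Pow(P, -1))) = Add(-7, 1) = -6)
Mul(Function('N')(c), Add(Mul(Add(46, -761), Pow(Add(-227, -223), -1)), 185)) = Mul(-6, Add(Mul(Add(46, -761), Pow(Add(-227, -223), -1)), 185)) = Mul(-6, Add(Mul(-715, Pow(-450, -1)), 185)) = Mul(-6, Add(Mul(-715, Rational(-1, 450)), 185)) = Mul(-6, Add(Rational(143, 90), 185)) = Mul(-6, Rational(16793, 90)) = Rational(-16793, 15)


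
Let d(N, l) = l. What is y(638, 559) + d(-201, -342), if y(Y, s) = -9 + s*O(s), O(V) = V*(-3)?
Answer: -937794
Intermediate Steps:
O(V) = -3*V
y(Y, s) = -9 - 3*s² (y(Y, s) = -9 + s*(-3*s) = -9 - 3*s²)
y(638, 559) + d(-201, -342) = (-9 - 3*559²) - 342 = (-9 - 3*312481) - 342 = (-9 - 937443) - 342 = -937452 - 342 = -937794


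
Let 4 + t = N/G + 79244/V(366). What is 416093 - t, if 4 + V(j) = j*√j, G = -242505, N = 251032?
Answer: 11243636420851657/27021604635 - 329583*√366/557135 ≈ 4.1609e+5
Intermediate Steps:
V(j) = -4 + j^(3/2) (V(j) = -4 + j*√j = -4 + j^(3/2))
t = -1221052/242505 + 79244/(-4 + 366*√366) (t = -4 + (251032/(-242505) + 79244/(-4 + 366^(3/2))) = -4 + (251032*(-1/242505) + 79244/(-4 + 366*√366)) = -4 + (-251032/242505 + 79244/(-4 + 366*√366)) = -1221052/242505 + 79244/(-4 + 366*√366) ≈ 6.2887)
416093 - t = 416093 - (-135883460602/27021604635 + 329583*√366/557135) = 416093 + (135883460602/27021604635 - 329583*√366/557135) = 11243636420851657/27021604635 - 329583*√366/557135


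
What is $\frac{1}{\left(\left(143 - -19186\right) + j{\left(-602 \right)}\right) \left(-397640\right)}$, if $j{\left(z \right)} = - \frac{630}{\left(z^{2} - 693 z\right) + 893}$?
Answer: $- \frac{260161}{1999593085448760} \approx -1.3011 \cdot 10^{-10}$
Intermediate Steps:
$j{\left(z \right)} = - \frac{630}{893 + z^{2} - 693 z}$
$\frac{1}{\left(\left(143 - -19186\right) + j{\left(-602 \right)}\right) \left(-397640\right)} = \frac{1}{\left(\left(143 - -19186\right) - \frac{630}{893 + \left(-602\right)^{2} - -417186}\right) \left(-397640\right)} = \frac{1}{\left(143 + 19186\right) - \frac{630}{893 + 362404 + 417186}} \left(- \frac{1}{397640}\right) = \frac{1}{19329 - \frac{630}{780483}} \left(- \frac{1}{397640}\right) = \frac{1}{19329 - \frac{210}{260161}} \left(- \frac{1}{397640}\right) = \frac{1}{\frac{5028651759}{260161}} \left(- \frac{1}{397640}\right) = \frac{260161}{5028651759} \left(- \frac{1}{397640}\right) = - \frac{260161}{1999593085448760}$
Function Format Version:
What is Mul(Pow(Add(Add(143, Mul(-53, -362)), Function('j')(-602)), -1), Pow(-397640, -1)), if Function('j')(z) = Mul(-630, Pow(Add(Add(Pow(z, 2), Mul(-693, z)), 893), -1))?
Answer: Rational(-260161, 1999593085448760) ≈ -1.3011e-10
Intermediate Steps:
Function('j')(z) = Mul(-630, Pow(Add(893, Pow(z, 2), Mul(-693, z)), -1))
Mul(Pow(Add(Add(143, Mul(-53, -362)), Function('j')(-602)), -1), Pow(-397640, -1)) = Mul(Pow(Add(Add(143, Mul(-53, -362)), Mul(-630, Pow(Add(893, Pow(-602, 2), Mul(-693, -602)), -1))), -1), Pow(-397640, -1)) = Mul(Pow(Add(Add(143, 19186), Mul(-630, Pow(Add(893, 362404, 417186), -1))), -1), Rational(-1, 397640)) = Mul(Pow(Add(19329, Mul(-630, Pow(780483, -1))), -1), Rational(-1, 397640)) = Mul(Pow(Add(19329, Mul(-630, Rational(1, 780483))), -1), Rational(-1, 397640)) = Mul(Pow(Add(19329, Rational(-210, 260161)), -1), Rational(-1, 397640)) = Mul(Pow(Rational(5028651759, 260161), -1), Rational(-1, 397640)) = Mul(Rational(260161, 5028651759), Rational(-1, 397640)) = Rational(-260161, 1999593085448760)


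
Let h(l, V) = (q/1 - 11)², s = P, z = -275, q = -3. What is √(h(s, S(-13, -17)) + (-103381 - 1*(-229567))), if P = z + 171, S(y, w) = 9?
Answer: √126382 ≈ 355.50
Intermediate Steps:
P = -104 (P = -275 + 171 = -104)
s = -104
h(l, V) = 196 (h(l, V) = (-3/1 - 11)² = (-3*1 - 11)² = (-3 - 11)² = (-14)² = 196)
√(h(s, S(-13, -17)) + (-103381 - 1*(-229567))) = √(196 + (-103381 - 1*(-229567))) = √(196 + (-103381 + 229567)) = √(196 + 126186) = √126382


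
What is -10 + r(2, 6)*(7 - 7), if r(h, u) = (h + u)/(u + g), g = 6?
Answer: -10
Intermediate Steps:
r(h, u) = (h + u)/(6 + u) (r(h, u) = (h + u)/(u + 6) = (h + u)/(6 + u))
-10 + r(2, 6)*(7 - 7) = -10 + ((2 + 6)/(6 + 6))*(7 - 7) = -10 + (8/12)*0 = -10 + ((1/12)*8)*0 = -10 + (⅔)*0 = -10 + 0 = -10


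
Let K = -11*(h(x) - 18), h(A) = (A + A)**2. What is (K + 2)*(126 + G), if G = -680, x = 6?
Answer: 766736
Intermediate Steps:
h(A) = 4*A**2 (h(A) = (2*A)**2 = 4*A**2)
K = -1386 (K = -11*(4*6**2 - 18) = -11*(4*36 - 18) = -11*(144 - 18) = -11*126 = -1386)
(K + 2)*(126 + G) = (-1386 + 2)*(126 - 680) = -1384*(-554) = 766736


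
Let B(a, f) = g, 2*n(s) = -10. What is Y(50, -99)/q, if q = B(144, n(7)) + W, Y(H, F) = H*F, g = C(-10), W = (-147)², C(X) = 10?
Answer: -4950/21619 ≈ -0.22897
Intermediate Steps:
W = 21609
g = 10
n(s) = -5 (n(s) = (½)*(-10) = -5)
Y(H, F) = F*H
B(a, f) = 10
q = 21619 (q = 10 + 21609 = 21619)
Y(50, -99)/q = -99*50/21619 = -4950*1/21619 = -4950/21619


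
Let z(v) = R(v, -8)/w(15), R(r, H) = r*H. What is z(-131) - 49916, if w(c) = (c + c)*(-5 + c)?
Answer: -3743438/75 ≈ -49913.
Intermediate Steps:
R(r, H) = H*r
w(c) = 2*c*(-5 + c) (w(c) = (2*c)*(-5 + c) = 2*c*(-5 + c))
z(v) = -2*v/75 (z(v) = (-8*v)/((2*15*(-5 + 15))) = (-8*v)/((2*15*10)) = -8*v/300 = -8*v*(1/300) = -2*v/75)
z(-131) - 49916 = -2/75*(-131) - 49916 = 262/75 - 49916 = -3743438/75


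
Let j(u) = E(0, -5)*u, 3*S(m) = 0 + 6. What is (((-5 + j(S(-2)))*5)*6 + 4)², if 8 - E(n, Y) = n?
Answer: 111556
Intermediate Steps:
S(m) = 2 (S(m) = (0 + 6)/3 = (⅓)*6 = 2)
E(n, Y) = 8 - n
j(u) = 8*u (j(u) = (8 - 1*0)*u = (8 + 0)*u = 8*u)
(((-5 + j(S(-2)))*5)*6 + 4)² = (((-5 + 8*2)*5)*6 + 4)² = (((-5 + 16)*5)*6 + 4)² = ((11*5)*6 + 4)² = (55*6 + 4)² = (330 + 4)² = 334² = 111556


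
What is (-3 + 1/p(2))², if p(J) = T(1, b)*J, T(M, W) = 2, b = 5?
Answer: 121/16 ≈ 7.5625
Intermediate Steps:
p(J) = 2*J
(-3 + 1/p(2))² = (-3 + 1/(2*2))² = (-3 + 1/4)² = (-3 + ¼)² = (-11/4)² = 121/16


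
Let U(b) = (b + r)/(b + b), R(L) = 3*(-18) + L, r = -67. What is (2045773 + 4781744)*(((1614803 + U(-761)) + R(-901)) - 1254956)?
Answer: 1864712503507842/761 ≈ 2.4503e+12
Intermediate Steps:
R(L) = -54 + L
U(b) = (-67 + b)/(2*b) (U(b) = (b - 67)/(b + b) = (-67 + b)/((2*b)) = (-67 + b)*(1/(2*b)) = (-67 + b)/(2*b))
(2045773 + 4781744)*(((1614803 + U(-761)) + R(-901)) - 1254956) = (2045773 + 4781744)*(((1614803 + (1/2)*(-67 - 761)/(-761)) + (-54 - 901)) - 1254956) = 6827517*(((1614803 + (1/2)*(-1/761)*(-828)) - 955) - 1254956) = 6827517*(((1614803 + 414/761) - 955) - 1254956) = 6827517*((1228865497/761 - 955) - 1254956) = 6827517*(1228138742/761 - 1254956) = 6827517*(273117226/761) = 1864712503507842/761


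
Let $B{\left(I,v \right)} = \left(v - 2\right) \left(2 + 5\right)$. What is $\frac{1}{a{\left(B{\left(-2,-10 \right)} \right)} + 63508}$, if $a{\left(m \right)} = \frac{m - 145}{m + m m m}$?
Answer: $\frac{592788}{37646780533} \approx 1.5746 \cdot 10^{-5}$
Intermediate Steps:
$B{\left(I,v \right)} = -14 + 7 v$ ($B{\left(I,v \right)} = \left(-2 + v\right) 7 = -14 + 7 v$)
$a{\left(m \right)} = \frac{-145 + m}{m + m^{3}}$ ($a{\left(m \right)} = \frac{-145 + m}{m + m^{2} m} = \frac{-145 + m}{m + m^{3}}$)
$\frac{1}{a{\left(B{\left(-2,-10 \right)} \right)} + 63508} = \frac{1}{\frac{-145 + \left(-14 + 7 \left(-10\right)\right)}{\left(-14 + 7 \left(-10\right)\right) + \left(-14 + 7 \left(-10\right)\right)^{3}} + 63508} = \frac{1}{\frac{-145 - 84}{\left(-14 - 70\right) + \left(-14 - 70\right)^{3}} + 63508} = \frac{1}{\frac{-145 - 84}{-84 + \left(-84\right)^{3}} + 63508} = \frac{1}{\frac{1}{-84 - 592704} \left(-229\right) + 63508} = \frac{1}{\frac{1}{-592788} \left(-229\right) + 63508} = \frac{1}{\left(- \frac{1}{592788}\right) \left(-229\right) + 63508} = \frac{1}{\frac{229}{592788} + 63508} = \frac{1}{\frac{37646780533}{592788}} = \frac{592788}{37646780533}$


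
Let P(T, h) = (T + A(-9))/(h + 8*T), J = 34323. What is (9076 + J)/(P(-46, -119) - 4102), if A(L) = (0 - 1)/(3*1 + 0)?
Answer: -63405939/5992883 ≈ -10.580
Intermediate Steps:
A(L) = -⅓ (A(L) = -1/(3 + 0) = -1/3 = -1*⅓ = -⅓)
P(T, h) = (-⅓ + T)/(h + 8*T) (P(T, h) = (T - ⅓)/(h + 8*T) = (-⅓ + T)/(h + 8*T))
(9076 + J)/(P(-46, -119) - 4102) = (9076 + 34323)/((-⅓ - 46)/(-119 + 8*(-46)) - 4102) = 43399/(-139/3/(-119 - 368) - 4102) = 43399/(-139/3/(-487) - 4102) = 43399/(-1/487*(-139/3) - 4102) = 43399/(139/1461 - 4102) = 43399/(-5992883/1461) = 43399*(-1461/5992883) = -63405939/5992883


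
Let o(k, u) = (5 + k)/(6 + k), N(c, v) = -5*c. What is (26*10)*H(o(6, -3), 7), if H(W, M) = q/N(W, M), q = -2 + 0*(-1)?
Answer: 1248/11 ≈ 113.45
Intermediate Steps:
q = -2 (q = -2 + 0 = -2)
o(k, u) = (5 + k)/(6 + k)
H(W, M) = 2/(5*W) (H(W, M) = -2*(-1/(5*W)) = -(-2)/(5*W) = 2/(5*W))
(26*10)*H(o(6, -3), 7) = (26*10)*(2/(5*(((5 + 6)/(6 + 6))))) = 260*(2/(5*((11/12)))) = 260*(2/(5*(((1/12)*11)))) = 260*(2/(5*(11/12))) = 260*((⅖)*(12/11)) = 260*(24/55) = 1248/11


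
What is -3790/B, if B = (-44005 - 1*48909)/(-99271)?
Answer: -188118545/46457 ≈ -4049.3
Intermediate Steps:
B = 92914/99271 (B = (-44005 - 48909)*(-1/99271) = -92914*(-1/99271) = 92914/99271 ≈ 0.93596)
-3790/B = -3790/92914/99271 = -3790*99271/92914 = -188118545/46457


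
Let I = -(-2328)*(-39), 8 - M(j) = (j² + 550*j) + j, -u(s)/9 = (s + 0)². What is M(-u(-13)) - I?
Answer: -3060712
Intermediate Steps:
u(s) = -9*s² (u(s) = -9*(s + 0)² = -9*s²)
M(j) = 8 - j² - 551*j (M(j) = 8 - ((j² + 550*j) + j) = 8 - (j² + 551*j) = 8 + (-j² - 551*j) = 8 - j² - 551*j)
I = -90792 (I = -291*312 = -90792)
M(-u(-13)) - I = (8 - (-(-9)*(-13)²)² - (-551)*(-9*(-13)²)) - 1*(-90792) = (8 - (-(-9)*169)² - (-551)*(-9*169)) + 90792 = (8 - (-1*(-1521))² - (-551)*(-1521)) + 90792 = (8 - 1*1521² - 551*1521) + 90792 = (8 - 1*2313441 - 838071) + 90792 = (8 - 2313441 - 838071) + 90792 = -3151504 + 90792 = -3060712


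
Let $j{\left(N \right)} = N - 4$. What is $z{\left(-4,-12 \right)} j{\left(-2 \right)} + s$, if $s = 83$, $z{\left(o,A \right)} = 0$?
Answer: $83$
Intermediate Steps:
$j{\left(N \right)} = -4 + N$ ($j{\left(N \right)} = N - 4 = -4 + N$)
$z{\left(-4,-12 \right)} j{\left(-2 \right)} + s = 0 \left(-4 - 2\right) + 83 = 0 \left(-6\right) + 83 = 0 + 83 = 83$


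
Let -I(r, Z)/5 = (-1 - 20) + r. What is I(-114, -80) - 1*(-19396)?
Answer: 20071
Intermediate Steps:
I(r, Z) = 105 - 5*r (I(r, Z) = -5*((-1 - 20) + r) = -5*(-21 + r) = 105 - 5*r)
I(-114, -80) - 1*(-19396) = (105 - 5*(-114)) - 1*(-19396) = (105 + 570) + 19396 = 675 + 19396 = 20071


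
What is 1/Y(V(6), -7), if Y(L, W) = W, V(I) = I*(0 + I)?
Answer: -⅐ ≈ -0.14286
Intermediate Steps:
V(I) = I² (V(I) = I*I = I²)
1/Y(V(6), -7) = 1/(-7) = -⅐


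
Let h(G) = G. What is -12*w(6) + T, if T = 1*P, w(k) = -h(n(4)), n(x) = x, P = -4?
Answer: 44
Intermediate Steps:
w(k) = -4 (w(k) = -1*4 = -4)
T = -4 (T = 1*(-4) = -4)
-12*w(6) + T = -12*(-4) - 4 = 48 - 4 = 44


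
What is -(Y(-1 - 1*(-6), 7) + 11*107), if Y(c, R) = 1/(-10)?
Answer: -11769/10 ≈ -1176.9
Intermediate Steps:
Y(c, R) = -⅒
-(Y(-1 - 1*(-6), 7) + 11*107) = -(-⅒ + 11*107) = -(-⅒ + 1177) = -1*11769/10 = -11769/10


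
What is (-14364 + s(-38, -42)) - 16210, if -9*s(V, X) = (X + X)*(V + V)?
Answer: -93850/3 ≈ -31283.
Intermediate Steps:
s(V, X) = -4*V*X/9 (s(V, X) = -(X + X)*(V + V)/9 = -2*X*2*V/9 = -4*V*X/9)
(-14364 + s(-38, -42)) - 16210 = (-14364 - 4/9*(-38)*(-42)) - 16210 = (-14364 - 2128/3) - 16210 = -45220/3 - 16210 = -93850/3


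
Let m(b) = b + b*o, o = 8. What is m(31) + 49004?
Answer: 49283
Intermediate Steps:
m(b) = 9*b (m(b) = b + b*8 = b + 8*b = 9*b)
m(31) + 49004 = 9*31 + 49004 = 279 + 49004 = 49283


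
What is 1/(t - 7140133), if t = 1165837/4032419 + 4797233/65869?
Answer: -265611407111/1896481351843671783 ≈ -1.4005e-7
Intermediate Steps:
t = 19421246013980/265611407111 (t = 1165837*(1/4032419) + 4797233*(1/65869) = 1165837/4032419 + 4797233/65869 = 19421246013980/265611407111 ≈ 73.119)
1/(t - 7140133) = 1/(19421246013980/265611407111 - 7140133) = 1/(-1896481351843671783/265611407111) = -265611407111/1896481351843671783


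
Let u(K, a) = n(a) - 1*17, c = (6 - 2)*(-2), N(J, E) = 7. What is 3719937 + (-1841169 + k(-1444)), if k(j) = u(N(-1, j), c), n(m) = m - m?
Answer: 1878751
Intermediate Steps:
c = -8 (c = 4*(-2) = -8)
n(m) = 0
u(K, a) = -17 (u(K, a) = 0 - 1*17 = 0 - 17 = -17)
k(j) = -17
3719937 + (-1841169 + k(-1444)) = 3719937 + (-1841169 - 17) = 3719937 - 1841186 = 1878751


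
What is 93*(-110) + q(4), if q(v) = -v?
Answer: -10234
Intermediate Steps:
93*(-110) + q(4) = 93*(-110) - 1*4 = -10230 - 4 = -10234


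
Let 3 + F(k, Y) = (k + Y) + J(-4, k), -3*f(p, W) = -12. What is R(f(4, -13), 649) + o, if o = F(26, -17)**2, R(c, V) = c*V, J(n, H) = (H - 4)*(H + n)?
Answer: 242696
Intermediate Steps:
f(p, W) = 4 (f(p, W) = -1/3*(-12) = 4)
J(n, H) = (-4 + H)*(H + n)
R(c, V) = V*c
F(k, Y) = 13 + Y + k**2 - 7*k (F(k, Y) = -3 + ((k + Y) + (k**2 - 4*k - 4*(-4) + k*(-4))) = -3 + ((Y + k) + (k**2 - 4*k + 16 - 4*k)) = -3 + ((Y + k) + (16 + k**2 - 8*k)) = -3 + (16 + Y + k**2 - 7*k) = 13 + Y + k**2 - 7*k)
o = 240100 (o = (13 - 17 + 26**2 - 7*26)**2 = (13 - 17 + 676 - 182)**2 = 490**2 = 240100)
R(f(4, -13), 649) + o = 649*4 + 240100 = 2596 + 240100 = 242696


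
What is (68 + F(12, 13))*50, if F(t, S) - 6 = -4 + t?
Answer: 4100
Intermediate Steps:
F(t, S) = 2 + t (F(t, S) = 6 + (-4 + t) = 2 + t)
(68 + F(12, 13))*50 = (68 + (2 + 12))*50 = (68 + 14)*50 = 82*50 = 4100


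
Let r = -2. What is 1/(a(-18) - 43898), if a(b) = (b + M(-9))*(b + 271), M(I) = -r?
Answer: -1/47946 ≈ -2.0857e-5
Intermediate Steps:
M(I) = 2 (M(I) = -1*(-2) = 2)
a(b) = (2 + b)*(271 + b) (a(b) = (b + 2)*(b + 271) = (2 + b)*(271 + b))
1/(a(-18) - 43898) = 1/((542 + (-18)**2 + 273*(-18)) - 43898) = 1/((542 + 324 - 4914) - 43898) = 1/(-4048 - 43898) = 1/(-47946) = -1/47946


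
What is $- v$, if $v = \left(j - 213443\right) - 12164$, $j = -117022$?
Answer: $342629$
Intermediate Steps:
$v = -342629$ ($v = \left(-117022 - 213443\right) - 12164 = -330465 - 12164 = -342629$)
$- v = \left(-1\right) \left(-342629\right) = 342629$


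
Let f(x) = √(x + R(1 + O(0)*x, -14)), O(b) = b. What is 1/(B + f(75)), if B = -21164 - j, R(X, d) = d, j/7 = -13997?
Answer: 76815/5900544164 - √61/5900544164 ≈ 1.3017e-5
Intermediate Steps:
j = -97979 (j = 7*(-13997) = -97979)
B = 76815 (B = -21164 - 1*(-97979) = -21164 + 97979 = 76815)
f(x) = √(-14 + x) (f(x) = √(x - 14) = √(-14 + x))
1/(B + f(75)) = 1/(76815 + √(-14 + 75)) = 1/(76815 + √61)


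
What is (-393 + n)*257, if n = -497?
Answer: -228730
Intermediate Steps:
(-393 + n)*257 = (-393 - 497)*257 = -890*257 = -228730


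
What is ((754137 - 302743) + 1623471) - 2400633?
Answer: -325768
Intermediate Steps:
((754137 - 302743) + 1623471) - 2400633 = (451394 + 1623471) - 2400633 = 2074865 - 2400633 = -325768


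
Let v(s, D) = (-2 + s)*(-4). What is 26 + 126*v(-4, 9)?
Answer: 3050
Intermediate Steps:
v(s, D) = 8 - 4*s
26 + 126*v(-4, 9) = 26 + 126*(8 - 4*(-4)) = 26 + 126*(8 + 16) = 26 + 126*24 = 26 + 3024 = 3050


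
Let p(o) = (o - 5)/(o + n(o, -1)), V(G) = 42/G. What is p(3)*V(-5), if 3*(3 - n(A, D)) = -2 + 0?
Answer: 63/25 ≈ 2.5200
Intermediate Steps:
n(A, D) = 11/3 (n(A, D) = 3 - (-2 + 0)/3 = 3 - 1/3*(-2) = 3 + 2/3 = 11/3)
p(o) = (-5 + o)/(11/3 + o) (p(o) = (o - 5)/(o + 11/3) = (-5 + o)/(11/3 + o))
p(3)*V(-5) = (3*(-5 + 3)/(11 + 3*3))*(42/(-5)) = (3*(-2)/(11 + 9))*(42*(-1/5)) = (3*(-2)/20)*(-42/5) = (3*(1/20)*(-2))*(-42/5) = -3/10*(-42/5) = 63/25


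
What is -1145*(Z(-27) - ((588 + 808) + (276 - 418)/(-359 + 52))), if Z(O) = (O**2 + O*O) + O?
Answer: -12140435/307 ≈ -39545.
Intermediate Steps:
Z(O) = O + 2*O**2 (Z(O) = (O**2 + O**2) + O = 2*O**2 + O = O + 2*O**2)
-1145*(Z(-27) - ((588 + 808) + (276 - 418)/(-359 + 52))) = -1145*(-27*(1 + 2*(-27)) - ((588 + 808) + (276 - 418)/(-359 + 52))) = -1145*(-27*(1 - 54) - (1396 - 142/(-307))) = -1145*(-27*(-53) - (1396 - 142*(-1/307))) = -1145*(1431 - (1396 + 142/307)) = -1145*(1431 - 1*428714/307) = -1145*(1431 - 428714/307) = -1145*10603/307 = -12140435/307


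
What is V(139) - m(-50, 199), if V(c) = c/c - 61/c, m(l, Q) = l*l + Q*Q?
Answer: -5851961/139 ≈ -42100.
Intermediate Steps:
m(l, Q) = Q² + l² (m(l, Q) = l² + Q² = Q² + l²)
V(c) = 1 - 61/c
V(139) - m(-50, 199) = (-61 + 139)/139 - (199² + (-50)²) = (1/139)*78 - (39601 + 2500) = 78/139 - 1*42101 = 78/139 - 42101 = -5851961/139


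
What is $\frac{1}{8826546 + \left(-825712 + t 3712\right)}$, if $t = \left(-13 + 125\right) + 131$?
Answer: $\frac{1}{8902850} \approx 1.1232 \cdot 10^{-7}$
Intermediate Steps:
$t = 243$ ($t = 112 + 131 = 243$)
$\frac{1}{8826546 + \left(-825712 + t 3712\right)} = \frac{1}{8826546 + \left(-825712 + 243 \cdot 3712\right)} = \frac{1}{8826546 + \left(-825712 + 902016\right)} = \frac{1}{8826546 + 76304} = \frac{1}{8902850}$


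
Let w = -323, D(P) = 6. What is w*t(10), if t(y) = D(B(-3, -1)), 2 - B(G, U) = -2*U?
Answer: -1938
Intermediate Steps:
B(G, U) = 2 + 2*U (B(G, U) = 2 - (-2)*U = 2 + 2*U)
t(y) = 6
w*t(10) = -323*6 = -1938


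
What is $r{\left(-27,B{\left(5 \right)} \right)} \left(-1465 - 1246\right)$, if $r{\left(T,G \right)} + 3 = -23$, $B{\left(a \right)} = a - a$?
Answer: $70486$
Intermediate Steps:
$B{\left(a \right)} = 0$
$r{\left(T,G \right)} = -26$ ($r{\left(T,G \right)} = -3 - 23 = -26$)
$r{\left(-27,B{\left(5 \right)} \right)} \left(-1465 - 1246\right) = - 26 \left(-1465 - 1246\right) = \left(-26\right) \left(-2711\right) = 70486$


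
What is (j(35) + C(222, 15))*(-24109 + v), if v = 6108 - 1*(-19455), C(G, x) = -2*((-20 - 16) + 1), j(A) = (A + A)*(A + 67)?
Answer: 10483340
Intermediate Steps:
j(A) = 2*A*(67 + A) (j(A) = (2*A)*(67 + A) = 2*A*(67 + A))
C(G, x) = 70 (C(G, x) = -2*(-36 + 1) = -2*(-35) = 70)
v = 25563 (v = 6108 + 19455 = 25563)
(j(35) + C(222, 15))*(-24109 + v) = (2*35*(67 + 35) + 70)*(-24109 + 25563) = (2*35*102 + 70)*1454 = (7140 + 70)*1454 = 7210*1454 = 10483340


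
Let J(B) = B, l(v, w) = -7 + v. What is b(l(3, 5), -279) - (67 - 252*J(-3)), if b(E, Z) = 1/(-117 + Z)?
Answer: -325909/396 ≈ -823.00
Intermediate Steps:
b(l(3, 5), -279) - (67 - 252*J(-3)) = 1/(-117 - 279) - (67 - 252*(-3)) = 1/(-396) - (67 + 756) = -1/396 - 1*823 = -1/396 - 823 = -325909/396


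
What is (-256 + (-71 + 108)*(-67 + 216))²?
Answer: 27636049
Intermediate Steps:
(-256 + (-71 + 108)*(-67 + 216))² = (-256 + 37*149)² = (-256 + 5513)² = 5257² = 27636049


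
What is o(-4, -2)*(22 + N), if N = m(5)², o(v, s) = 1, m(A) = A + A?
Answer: 122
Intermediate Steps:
m(A) = 2*A
N = 100 (N = (2*5)² = 10² = 100)
o(-4, -2)*(22 + N) = 1*(22 + 100) = 1*122 = 122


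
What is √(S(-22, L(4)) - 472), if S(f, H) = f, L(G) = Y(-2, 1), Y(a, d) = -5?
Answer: I*√494 ≈ 22.226*I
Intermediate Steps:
L(G) = -5
√(S(-22, L(4)) - 472) = √(-22 - 472) = √(-494) = I*√494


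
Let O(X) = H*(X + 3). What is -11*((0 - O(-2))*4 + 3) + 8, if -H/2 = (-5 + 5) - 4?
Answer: 327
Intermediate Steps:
H = 8 (H = -2*((-5 + 5) - 4) = -2*(0 - 4) = -2*(-4) = 8)
O(X) = 24 + 8*X (O(X) = 8*(X + 3) = 8*(3 + X) = 24 + 8*X)
-11*((0 - O(-2))*4 + 3) + 8 = -11*((0 - (24 + 8*(-2)))*4 + 3) + 8 = -11*((0 - (24 - 16))*4 + 3) + 8 = -11*((0 - 1*8)*4 + 3) + 8 = -11*((0 - 8)*4 + 3) + 8 = -11*(-8*4 + 3) + 8 = -11*(-32 + 3) + 8 = -11*(-29) + 8 = 319 + 8 = 327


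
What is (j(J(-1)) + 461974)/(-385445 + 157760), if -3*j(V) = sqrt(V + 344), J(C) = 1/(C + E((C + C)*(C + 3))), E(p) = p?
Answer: -461974/227685 + sqrt(955)/1138425 ≈ -2.0290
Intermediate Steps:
J(C) = 1/(C + 2*C*(3 + C)) (J(C) = 1/(C + (C + C)*(C + 3)) = 1/(C + (2*C)*(3 + C)) = 1/(C + 2*C*(3 + C)))
j(V) = -sqrt(344 + V)/3 (j(V) = -sqrt(V + 344)/3 = -sqrt(344 + V)/3)
(j(J(-1)) + 461974)/(-385445 + 157760) = (-sqrt(344 + 1/((-1)*(7 + 2*(-1))))/3 + 461974)/(-385445 + 157760) = (-sqrt(344 - 1/(7 - 2))/3 + 461974)/(-227685) = (-sqrt(344 - 1/5)/3 + 461974)*(-1/227685) = (-sqrt(955)/5 + 461974)*(-1/227685) = (461974 - sqrt(955)/5)*(-1/227685) = -461974/227685 + sqrt(955)/1138425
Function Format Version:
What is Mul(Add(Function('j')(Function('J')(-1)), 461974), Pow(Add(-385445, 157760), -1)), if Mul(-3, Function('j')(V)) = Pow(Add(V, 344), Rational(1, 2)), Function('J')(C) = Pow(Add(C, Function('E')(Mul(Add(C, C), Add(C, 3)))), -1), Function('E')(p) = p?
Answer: Add(Rational(-461974, 227685), Mul(Rational(1, 1138425), Pow(955, Rational(1, 2)))) ≈ -2.0290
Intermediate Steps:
Function('J')(C) = Pow(Add(C, Mul(2, C, Add(3, C))), -1) (Function('J')(C) = Pow(Add(C, Mul(Add(C, C), Add(C, 3))), -1) = Pow(Add(C, Mul(Mul(2, C), Add(3, C))), -1) = Pow(Add(C, Mul(2, C, Add(3, C))), -1))
Function('j')(V) = Mul(Rational(-1, 3), Pow(Add(344, V), Rational(1, 2))) (Function('j')(V) = Mul(Rational(-1, 3), Pow(Add(V, 344), Rational(1, 2))) = Mul(Rational(-1, 3), Pow(Add(344, V), Rational(1, 2))))
Mul(Add(Function('j')(Function('J')(-1)), 461974), Pow(Add(-385445, 157760), -1)) = Mul(Add(Mul(Rational(-1, 3), Pow(Add(344, Mul(Pow(-1, -1), Pow(Add(7, Mul(2, -1)), -1))), Rational(1, 2))), 461974), Pow(Add(-385445, 157760), -1)) = Mul(Add(Mul(Rational(-1, 3), Pow(Add(344, Mul(-1, Pow(Add(7, -2), -1))), Rational(1, 2))), 461974), Pow(-227685, -1)) = Mul(Add(Mul(Rational(-1, 3), Pow(Add(344, Mul(-1, Pow(5, -1))), Rational(1, 2))), 461974), Rational(-1, 227685)) = Mul(Add(Mul(Rational(-1, 3), Pow(Add(344, Mul(-1, Rational(1, 5))), Rational(1, 2))), 461974), Rational(-1, 227685)) = Mul(Add(Mul(Rational(-1, 3), Pow(Add(344, Rational(-1, 5)), Rational(1, 2))), 461974), Rational(-1, 227685)) = Mul(Add(Mul(Rational(-1, 3), Pow(Rational(1719, 5), Rational(1, 2))), 461974), Rational(-1, 227685)) = Mul(Add(Mul(Rational(-1, 3), Mul(Rational(3, 5), Pow(955, Rational(1, 2)))), 461974), Rational(-1, 227685)) = Mul(Add(Mul(Rational(-1, 5), Pow(955, Rational(1, 2))), 461974), Rational(-1, 227685)) = Mul(Add(461974, Mul(Rational(-1, 5), Pow(955, Rational(1, 2)))), Rational(-1, 227685)) = Add(Rational(-461974, 227685), Mul(Rational(1, 1138425), Pow(955, Rational(1, 2))))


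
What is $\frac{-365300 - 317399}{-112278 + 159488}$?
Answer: $- \frac{682699}{47210} \approx -14.461$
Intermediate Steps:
$\frac{-365300 - 317399}{-112278 + 159488} = - \frac{682699}{47210}$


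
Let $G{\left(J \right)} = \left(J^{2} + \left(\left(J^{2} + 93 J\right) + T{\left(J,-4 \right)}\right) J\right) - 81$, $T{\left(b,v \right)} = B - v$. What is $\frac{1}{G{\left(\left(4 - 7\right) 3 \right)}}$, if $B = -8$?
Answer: $\frac{1}{6840} \approx 0.0001462$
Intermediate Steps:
$T{\left(b,v \right)} = -8 - v$
$G{\left(J \right)} = -81 + J^{2} + J \left(-4 + J^{2} + 93 J\right)$ ($G{\left(J \right)} = \left(J^{2} + \left(\left(J^{2} + 93 J\right) - 4\right) J\right) - 81 = \left(J^{2} + \left(-4 + J^{2} + 93 J\right) J\right) - 81 = \left(J^{2} + J \left(-4 + J^{2} + 93 J\right)\right) - 81 = -81 + J^{2} + J \left(-4 + J^{2} + 93 J\right)$)
$\frac{1}{G{\left(\left(4 - 7\right) 3 \right)}} = \frac{1}{-81 + \left(\left(4 - 7\right) 3\right)^{3} - 4 \left(4 - 7\right) 3 + 94 \left(\left(4 - 7\right) 3\right)^{2}} = \frac{1}{-81 + \left(\left(-3\right) 3\right)^{3} - 4 \left(\left(-3\right) 3\right) + 94 \left(\left(-3\right) 3\right)^{2}} = \frac{1}{-81 + \left(-9\right)^{3} - -36 + 94 \left(-9\right)^{2}} = \frac{1}{-81 - 729 + 36 + 94 \cdot 81} = \frac{1}{-81 - 729 + 36 + 7614} = \frac{1}{6840}$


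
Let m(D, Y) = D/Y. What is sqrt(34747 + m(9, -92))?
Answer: sqrt(73524445)/46 ≈ 186.41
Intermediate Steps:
sqrt(34747 + m(9, -92)) = sqrt(34747 + 9/(-92)) = sqrt(34747 + 9*(-1/92)) = sqrt(34747 - 9/92) = sqrt(3196715/92) = sqrt(73524445)/46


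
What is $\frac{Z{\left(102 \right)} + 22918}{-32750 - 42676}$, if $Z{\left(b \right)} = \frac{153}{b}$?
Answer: $- \frac{45839}{150852} \approx -0.30387$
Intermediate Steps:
$\frac{Z{\left(102 \right)} + 22918}{-32750 - 42676} = \frac{\frac{153}{102} + 22918}{-32750 - 42676} = \frac{153 \cdot \frac{1}{102} + 22918}{-75426} = \left(\frac{3}{2} + 22918\right) \left(- \frac{1}{75426}\right) = \frac{45839}{2} \left(- \frac{1}{75426}\right) = - \frac{45839}{150852}$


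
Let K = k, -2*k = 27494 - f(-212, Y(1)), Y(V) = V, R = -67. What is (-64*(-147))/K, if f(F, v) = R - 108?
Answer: -6272/9223 ≈ -0.68004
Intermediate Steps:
f(F, v) = -175 (f(F, v) = -67 - 108 = -175)
k = -27669/2 (k = -(27494 - 1*(-175))/2 = -(27494 + 175)/2 = -½*27669 = -27669/2 ≈ -13835.)
K = -27669/2 ≈ -13835.
(-64*(-147))/K = (-64*(-147))/(-27669/2) = 9408*(-2/27669) = -6272/9223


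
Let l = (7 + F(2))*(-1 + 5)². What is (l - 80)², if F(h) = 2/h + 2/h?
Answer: 4096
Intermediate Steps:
F(h) = 4/h
l = 144 (l = (7 + 4/2)*(-1 + 5)² = (7 + 4*(½))*4² = (7 + 2)*16 = 9*16 = 144)
(l - 80)² = (144 - 80)² = 64² = 4096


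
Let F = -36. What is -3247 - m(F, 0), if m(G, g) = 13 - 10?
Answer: -3250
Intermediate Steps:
m(G, g) = 3
-3247 - m(F, 0) = -3247 - 1*3 = -3247 - 3 = -3250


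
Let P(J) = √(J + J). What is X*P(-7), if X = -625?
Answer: -625*I*√14 ≈ -2338.5*I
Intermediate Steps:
P(J) = √2*√J (P(J) = √(2*J) = √2*√J)
X*P(-7) = -625*√2*√(-7) = -625*√2*I*√7 = -625*I*√14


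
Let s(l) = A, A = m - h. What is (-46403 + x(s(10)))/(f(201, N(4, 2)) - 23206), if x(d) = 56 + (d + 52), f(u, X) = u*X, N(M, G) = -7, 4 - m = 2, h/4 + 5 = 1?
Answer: 46277/24613 ≈ 1.8802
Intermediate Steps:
h = -16 (h = -20 + 4*1 = -20 + 4 = -16)
m = 2 (m = 4 - 1*2 = 4 - 2 = 2)
A = 18 (A = 2 - 1*(-16) = 2 + 16 = 18)
s(l) = 18
f(u, X) = X*u
x(d) = 108 + d (x(d) = 56 + (52 + d) = 108 + d)
(-46403 + x(s(10)))/(f(201, N(4, 2)) - 23206) = (-46403 + (108 + 18))/(-7*201 - 23206) = (-46403 + 126)/(-1407 - 23206) = -46277/(-24613) = -46277*(-1/24613) = 46277/24613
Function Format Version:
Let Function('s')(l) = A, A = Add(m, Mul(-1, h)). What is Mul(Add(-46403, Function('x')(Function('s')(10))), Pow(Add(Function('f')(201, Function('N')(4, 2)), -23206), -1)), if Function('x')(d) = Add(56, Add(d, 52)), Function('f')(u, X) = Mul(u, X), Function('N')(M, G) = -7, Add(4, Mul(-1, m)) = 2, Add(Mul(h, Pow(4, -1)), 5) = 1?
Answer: Rational(46277, 24613) ≈ 1.8802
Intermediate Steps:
h = -16 (h = Add(-20, Mul(4, 1)) = Add(-20, 4) = -16)
m = 2 (m = Add(4, Mul(-1, 2)) = Add(4, -2) = 2)
A = 18 (A = Add(2, Mul(-1, -16)) = Add(2, 16) = 18)
Function('s')(l) = 18
Function('f')(u, X) = Mul(X, u)
Function('x')(d) = Add(108, d) (Function('x')(d) = Add(56, Add(52, d)) = Add(108, d))
Mul(Add(-46403, Function('x')(Function('s')(10))), Pow(Add(Function('f')(201, Function('N')(4, 2)), -23206), -1)) = Mul(Add(-46403, Add(108, 18)), Pow(Add(Mul(-7, 201), -23206), -1)) = Mul(Add(-46403, 126), Pow(Add(-1407, -23206), -1)) = Mul(-46277, Pow(-24613, -1)) = Mul(-46277, Rational(-1, 24613)) = Rational(46277, 24613)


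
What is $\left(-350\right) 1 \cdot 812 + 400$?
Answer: $-283800$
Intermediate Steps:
$\left(-350\right) 1 \cdot 812 + 400 = \left(-350\right) 812 + 400 = -284200 + 400 = -283800$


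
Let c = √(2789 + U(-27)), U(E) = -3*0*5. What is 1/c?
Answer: √2789/2789 ≈ 0.018935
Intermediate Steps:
U(E) = 0 (U(E) = 0*5 = 0)
c = √2789 (c = √(2789 + 0) = √2789 ≈ 52.811)
1/c = 1/(√2789) = √2789/2789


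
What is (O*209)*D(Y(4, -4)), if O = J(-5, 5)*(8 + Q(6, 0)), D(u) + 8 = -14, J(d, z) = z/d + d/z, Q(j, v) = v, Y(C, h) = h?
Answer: 73568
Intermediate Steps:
J(d, z) = d/z + z/d
D(u) = -22 (D(u) = -8 - 14 = -22)
O = -16 (O = (-5/5 + 5/(-5))*(8 + 0) = (-5*⅕ + 5*(-⅕))*8 = (-1 - 1)*8 = -2*8 = -16)
(O*209)*D(Y(4, -4)) = -16*209*(-22) = -3344*(-22) = 73568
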